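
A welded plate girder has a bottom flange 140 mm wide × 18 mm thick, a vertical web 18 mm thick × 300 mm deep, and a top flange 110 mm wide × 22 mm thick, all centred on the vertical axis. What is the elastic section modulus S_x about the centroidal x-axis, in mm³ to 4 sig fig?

Treat the section as a set of non-overlapping primitives; coordinates are from the bounding-box lower-left.
Bottom plate: 140 × 18, A = 2 520 mm², y = 9 mm, Ī = 68 040 mm⁴.
Web plate: 18 × 300, A = 5 400 mm², y = 168 mm, Ī = 40 500 000 mm⁴.
Top plate: 110 × 22, A = 2 420 mm², y = 329 mm, Ī = 97606.7 mm⁴.
Centroid: ȳ = ΣA·y / ΣA = 166.93 mm.
Transfer each piece to the centroidal x-axis using Ī + A·d² with d = y − 166.93:
  bottom plate: d = -157.93 mm → contributes +62 921 882 mm⁴
  web plate: d = 1.06963 mm → contributes +40 506 178 mm⁴
  top plate: d = 162.07 mm → contributes +63 662 696 mm⁴
Total I = 167 090 757 mm⁴.
Extreme fibre distance c = 173.07 mm; S = I/c = 965 454 mm³.

S_x ≈ 9.655 × 10⁵ mm³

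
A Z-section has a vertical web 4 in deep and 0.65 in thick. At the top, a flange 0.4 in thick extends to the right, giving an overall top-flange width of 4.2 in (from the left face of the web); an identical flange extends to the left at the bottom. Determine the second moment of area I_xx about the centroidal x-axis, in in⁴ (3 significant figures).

Break the section into simple shapes (no overlaps), measuring from the bottom-left corner of the bounding box.
Web: 0.65 × 4, A = 2.6 in², y = 2 in, Ī = 3.4667 in⁴.
Top flange (beyond web): 3.55 × 0.4, A = 1.42 in², y = 3.8 in, Ī = 0.018933 in⁴.
Bottom flange (beyond web): 3.55 × 0.4, A = 1.42 in², y = 0.2 in, Ī = 0.018933 in⁴.
Centroid: ȳ = ΣA·y / ΣA = 2 in.
Transfer each piece to the centroidal x-axis using Ī + A·d² with d = y − 2:
  web: d = 0 in → contributes +3.4667 in⁴
  top flange (beyond web): d = 1.8 in → contributes +4.6197 in⁴
  bottom flange (beyond web): d = -1.8 in → contributes +4.6197 in⁴
Total I = 12.706 in⁴.

I_xx ≈ 12.7 in⁴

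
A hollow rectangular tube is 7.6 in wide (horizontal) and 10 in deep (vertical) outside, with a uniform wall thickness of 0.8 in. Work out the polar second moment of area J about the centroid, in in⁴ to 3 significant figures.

Treat the section as a set of non-overlapping primitives; coordinates are from the bounding-box lower-left.
Outer rectangle: 7.6 × 10, A = 76 in², y = 5 in, Ī = 633.33 in⁴.
Inner void (subtracted): 6 × 8.4, A = 50.4 in², y = 5 in, Ī = 296.35 in⁴.
By symmetry the centroid is at mid-height, ȳ = 5 in.
All pieces are centred on the centroidal x-axis, so I = ΣĪ (holes subtracted) = 336.98 in⁴.
Repeating about the centroidal y-axis gives I_y = 214.61 in⁴.
Polar second moment: J = I_x + I_y = 551.59 in⁴.

J ≈ 552 in⁴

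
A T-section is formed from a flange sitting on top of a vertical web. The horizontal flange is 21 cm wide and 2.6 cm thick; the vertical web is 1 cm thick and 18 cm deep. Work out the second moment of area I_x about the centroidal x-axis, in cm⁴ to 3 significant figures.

I_x ≈ 1950 cm⁴

Treat the section as a set of non-overlapping primitives; coordinates are from the bounding-box lower-left.
Flange: 21 × 2.6, A = 54.6 cm², y = 19.3 cm, Ī = 30.758 cm⁴.
Web: 1 × 18, A = 18 cm², y = 9 cm, Ī = 486 cm⁴.
Centroid: ȳ = ΣA·y / ΣA = 16.746 cm.
Transfer each piece to the centroidal x-axis using Ī + A·d² with d = y − 16.746:
  flange: d = 2.5537 cm → contributes +386.83 cm⁴
  web: d = -7.7463 cm → contributes +1566.1 cm⁴
Total I = 1952.9 cm⁴.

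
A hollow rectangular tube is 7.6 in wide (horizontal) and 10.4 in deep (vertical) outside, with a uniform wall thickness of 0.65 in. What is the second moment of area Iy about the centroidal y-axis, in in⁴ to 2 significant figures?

Iy ≈ 190 in⁴

Break the section into simple shapes (no overlaps), measuring from the bottom-left corner of the bounding box.
Outer rectangle: 7.6 × 10.4, A = 79.04 in², x = 3.8 in, Ī = 380.4 in⁴.
Inner void (subtracted): 6.3 × 9.1, A = 57.33 in², x = 3.8 in, Ī = 189.6 in⁴.
By symmetry the centroid is at mid-width, x̄ = 3.8 in.
All pieces are centred on the centroidal y-axis, so I = ΣĪ (holes subtracted) = 190.8 in⁴.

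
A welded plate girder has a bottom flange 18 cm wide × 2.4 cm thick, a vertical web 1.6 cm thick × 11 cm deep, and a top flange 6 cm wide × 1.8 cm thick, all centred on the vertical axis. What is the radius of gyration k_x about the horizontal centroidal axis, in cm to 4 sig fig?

k_x ≈ 5.158 cm

Split into non-overlapping primitives; take the origin at the lower-left of the bounding box.
Bottom plate: 18 × 2.4, A = 43.2 cm², y = 1.2 cm, Ī = 20.736 cm⁴.
Web plate: 1.6 × 11, A = 17.6 cm², y = 7.9 cm, Ī = 177.467 cm⁴.
Top plate: 6 × 1.8, A = 10.8 cm², y = 14.3 cm, Ī = 2.916 cm⁴.
Centroid: ȳ = ΣA·y / ΣA = 4.82291 cm.
Transfer each piece to the horizontal centroidal axis using Ī + A·d² with d = y − 4.82291:
  bottom plate: d = -3.62291 cm → contributes +587.755 cm⁴
  web plate: d = 3.07709 cm → contributes +344.113 cm⁴
  top plate: d = 9.47709 cm → contributes +972.922 cm⁴
Total I = 1904.79 cm⁴.
Radius of gyration: k = √(I/A) = √(1904.79 / 71.6) = 5.15783 cm.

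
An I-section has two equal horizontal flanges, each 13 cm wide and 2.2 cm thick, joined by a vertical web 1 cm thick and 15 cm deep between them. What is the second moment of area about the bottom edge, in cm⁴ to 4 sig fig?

Split into non-overlapping primitives; take the origin at the lower-left of the bounding box.
Bottom flange: 13 × 2.2, A = 28.6 cm², y = 1.1 cm, Ī = 11.5353 cm⁴.
Web: 1 × 15, A = 15 cm², y = 9.7 cm, Ī = 281.25 cm⁴.
Top flange: 13 × 2.2, A = 28.6 cm², y = 18.3 cm, Ī = 11.5353 cm⁴.
Transfer each piece to the base of the section using Ī + A·d² with d = y − 0:
  bottom flange: d = 1.1 cm → contributes +46.1413 cm⁴
  web: d = 9.7 cm → contributes +1692.6 cm⁴
  top flange: d = 18.3 cm → contributes +9589.39 cm⁴
Total I = 11328.1 cm⁴.

I_base ≈ 1.133 × 10⁴ cm⁴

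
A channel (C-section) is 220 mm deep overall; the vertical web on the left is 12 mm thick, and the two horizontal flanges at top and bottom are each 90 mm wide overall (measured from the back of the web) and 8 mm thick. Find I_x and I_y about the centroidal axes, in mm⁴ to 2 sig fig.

Split into non-overlapping primitives; take the origin at the lower-left of the bounding box.
Web: 12 × 220, A = 2 640 mm², y = 110 mm, Ī = 10 648 000 mm⁴.
Top flange (beyond web): 78 × 8, A = 624 mm², y = 216 mm, Ī = 3 328 mm⁴.
Bottom flange (beyond web): 78 × 8, A = 624 mm², y = 4 mm, Ī = 3 328 mm⁴.
By symmetry the centroid is at mid-height, ȳ = 110 mm.
Transfer each piece to the centroidal x-axis using Ī + A·d² with d = y − 110:
  web: d = 0 mm → contributes +10 648 000 mm⁴
  top flange (beyond web): d = 106 mm → contributes +7 014 592 mm⁴
  bottom flange (beyond web): d = -106 mm → contributes +7 014 592 mm⁴
Total I = 24 677 184 mm⁴.
For the y-axis: x̄ = 20.44 mm.
Repeating about the centroidal y-axis gives I_y = 2 380 416 mm⁴.

I_x ≈ 2.5 × 10⁷ mm⁴, I_y ≈ 2.4 × 10⁶ mm⁴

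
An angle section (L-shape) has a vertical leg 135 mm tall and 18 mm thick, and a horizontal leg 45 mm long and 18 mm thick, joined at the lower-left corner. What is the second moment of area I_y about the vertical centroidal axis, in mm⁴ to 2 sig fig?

Decompose the section into non-overlapping parts with the origin at the bottom-left of its bounding rectangle.
Vertical leg: 18 × 135, A = 2 430 mm², x = 9 mm, Ī = 65 610 mm⁴.
Horizontal leg (remainder): 27 × 18, A = 486 mm², x = 31.5 mm, Ī = 29 525 mm⁴.
Centroid: x̄ = ΣA·x / ΣA = 12.75 mm.
Transfer each piece to the vertical centroidal axis using Ī + A·d² with d = x − 12.75:
  vertical leg: d = -3.75 mm → contributes +99 782 mm⁴
  horizontal leg (remainder): d = 18.75 mm → contributes +200 384 mm⁴
Total I = 300 166 mm⁴.

I_y ≈ 3.0 × 10⁵ mm⁴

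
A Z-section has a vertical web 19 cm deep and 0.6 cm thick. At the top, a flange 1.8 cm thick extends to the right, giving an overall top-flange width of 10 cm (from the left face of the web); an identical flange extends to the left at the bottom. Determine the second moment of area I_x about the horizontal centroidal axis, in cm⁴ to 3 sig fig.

Treat the section as a set of non-overlapping primitives; coordinates are from the bounding-box lower-left.
Web: 0.6 × 19, A = 11.4 cm², y = 9.5 cm, Ī = 342.95 cm⁴.
Top flange (beyond web): 9.4 × 1.8, A = 16.92 cm², y = 18.1 cm, Ī = 4.5684 cm⁴.
Bottom flange (beyond web): 9.4 × 1.8, A = 16.92 cm², y = 0.9 cm, Ī = 4.5684 cm⁴.
Centroid: ȳ = ΣA·y / ΣA = 9.5 cm.
Transfer each piece to the horizontal centroidal axis using Ī + A·d² with d = y − 9.5:
  web: d = 0 cm → contributes +342.95 cm⁴
  top flange (beyond web): d = 8.6 cm → contributes +1 256 cm⁴
  bottom flange (beyond web): d = -8.6 cm → contributes +1 256 cm⁴
Total I = 2854.9 cm⁴.

I_x ≈ 2850 cm⁴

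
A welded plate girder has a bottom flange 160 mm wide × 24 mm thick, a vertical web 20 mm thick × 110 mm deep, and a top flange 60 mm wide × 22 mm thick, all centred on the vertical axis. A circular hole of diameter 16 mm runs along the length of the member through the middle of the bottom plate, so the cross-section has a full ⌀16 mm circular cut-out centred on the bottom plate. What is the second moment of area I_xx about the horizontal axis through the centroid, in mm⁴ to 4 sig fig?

Break the section into simple shapes (no overlaps), measuring from the bottom-left corner of the bounding box.
Bottom plate: 160 × 24, A = 3 840 mm², y = 12 mm, Ī = 184 320 mm⁴.
Web plate: 20 × 110, A = 2 200 mm², y = 79 mm, Ī = 2 218 333 mm⁴.
Top plate: 60 × 22, A = 1 320 mm², y = 145 mm, Ī = 53 240 mm⁴.
Hole (subtracted): ⌀16, A = 201.062 mm², y = 12 mm, Ī = 3216.99 mm⁴.
Centroid: ȳ = ΣA·y / ΣA = 57.1128 mm.
Transfer each piece to the horizontal axis through the centroid using Ī + A·d² with d = y − 57.1128:
  bottom plate: d = -45.1128 mm → contributes +7 999 365 mm⁴
  web plate: d = 21.8872 mm → contributes +3 272 239 mm⁴
  top plate: d = 87.8872 mm → contributes +10 249 123 mm⁴
  hole: d = -45.1128 mm → contributes −412 412 mm⁴
Total I = 21 108 315 mm⁴.

I_xx ≈ 2.111 × 10⁷ mm⁴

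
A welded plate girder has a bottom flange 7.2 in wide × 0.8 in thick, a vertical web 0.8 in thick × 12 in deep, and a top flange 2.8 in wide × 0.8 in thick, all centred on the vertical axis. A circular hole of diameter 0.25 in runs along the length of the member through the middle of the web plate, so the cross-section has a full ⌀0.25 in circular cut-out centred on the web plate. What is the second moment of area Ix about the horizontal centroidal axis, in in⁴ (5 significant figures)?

Split into non-overlapping primitives; take the origin at the lower-left of the bounding box.
Bottom plate: 7.2 × 0.8, A = 5.76 in², y = 0.4 in, Ī = 0.3072 in⁴.
Web plate: 0.8 × 12, A = 9.6 in², y = 6.8 in, Ī = 115.2 in⁴.
Top plate: 2.8 × 0.8, A = 2.24 in², y = 13.2 in, Ī = 0.1194667 in⁴.
Hole (subtracted): ⌀0.25, A = 0.04908739 in², y = 6.8 in, Ī = 0.0001917476 in⁴.
Centroid: ȳ = ΣA·y / ΣA = 5.51642 in.
Transfer each piece to the horizontal centroidal axis using Ī + A·d² with d = y − 5.51642:
  bottom plate: d = -5.11642 in → contributes +151.0911 in⁴
  web plate: d = 1.28358 in → contributes +131.0167 in⁴
  top plate: d = 7.68358 in → contributes +132.3632 in⁴
  hole: d = 1.28358 in → contributes −0.08106702 in⁴
Total I = 414.39 in⁴.

Ix ≈ 414.39 in⁴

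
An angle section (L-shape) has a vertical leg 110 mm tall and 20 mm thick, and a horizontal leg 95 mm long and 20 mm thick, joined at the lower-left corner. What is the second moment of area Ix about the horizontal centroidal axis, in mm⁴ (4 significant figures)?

Ix ≈ 4.074 × 10⁶ mm⁴

Break the section into simple shapes (no overlaps), measuring from the bottom-left corner of the bounding box.
Vertical leg: 20 × 110, A = 2 200 mm², y = 55 mm, Ī = 2 218 333 mm⁴.
Horizontal leg (remainder): 75 × 20, A = 1 500 mm², y = 10 mm, Ī = 50 000 mm⁴.
Centroid: ȳ = ΣA·y / ΣA = 36.7568 mm.
Transfer each piece to the horizontal centroidal axis using Ī + A·d² with d = y − 36.7568:
  vertical leg: d = 18.2432 mm → contributes +2 950 528 mm⁴
  horizontal leg (remainder): d = -26.7568 mm → contributes +1 123 886 mm⁴
Total I = 4 074 414 mm⁴.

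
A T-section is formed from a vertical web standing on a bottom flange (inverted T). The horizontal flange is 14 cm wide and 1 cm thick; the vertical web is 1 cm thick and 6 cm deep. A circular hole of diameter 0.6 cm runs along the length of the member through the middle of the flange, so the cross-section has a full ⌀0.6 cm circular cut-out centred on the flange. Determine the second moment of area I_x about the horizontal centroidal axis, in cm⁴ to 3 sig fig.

Treat the section as a set of non-overlapping primitives; coordinates are from the bounding-box lower-left.
Flange: 14 × 1, A = 14 cm², y = 0.5 cm, Ī = 1.1667 cm⁴.
Web: 1 × 6, A = 6 cm², y = 4 cm, Ī = 18 cm⁴.
Hole (subtracted): ⌀0.6, A = 0.28274 cm², y = 0.5 cm, Ī = 0.0063617 cm⁴.
Centroid: ȳ = ΣA·y / ΣA = 1.5651 cm.
Transfer each piece to the horizontal centroidal axis using Ī + A·d² with d = y − 1.5651:
  flange: d = -1.0651 cm → contributes +17.048 cm⁴
  web: d = 2.4349 cm → contributes +53.574 cm⁴
  hole: d = -1.0651 cm → contributes −0.32709 cm⁴
Total I = 70.294 cm⁴.

I_x ≈ 70.3 cm⁴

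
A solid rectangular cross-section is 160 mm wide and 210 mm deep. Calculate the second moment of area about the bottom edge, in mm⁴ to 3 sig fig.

The section: 160 × 210, A = 33 600 mm², y = 105 mm, Ī = 123 480 000 mm⁴.
Transfer it to the bottom edge using Ī + A·d² with d = y − 0:
  the section: d = 105 mm → contributes +493 920 000 mm⁴
Total I = 493 920 000 mm⁴.

I_base ≈ 4.94 × 10⁸ mm⁴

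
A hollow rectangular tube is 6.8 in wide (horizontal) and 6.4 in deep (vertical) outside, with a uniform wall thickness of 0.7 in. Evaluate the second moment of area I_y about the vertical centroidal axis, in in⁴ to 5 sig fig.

I_y ≈ 102.09 in⁴

Decompose the section into non-overlapping parts with the origin at the bottom-left of its bounding rectangle.
Outer rectangle: 6.8 × 6.4, A = 43.52 in², x = 3.4 in, Ī = 167.6971 in⁴.
Inner void (subtracted): 5.4 × 5, A = 27 in², x = 3.4 in, Ī = 65.61 in⁴.
By symmetry the centroid is at mid-width, x̄ = 3.4 in.
All pieces are centred on the vertical centroidal axis, so I = ΣĪ (holes subtracted) = 102.0871 in⁴.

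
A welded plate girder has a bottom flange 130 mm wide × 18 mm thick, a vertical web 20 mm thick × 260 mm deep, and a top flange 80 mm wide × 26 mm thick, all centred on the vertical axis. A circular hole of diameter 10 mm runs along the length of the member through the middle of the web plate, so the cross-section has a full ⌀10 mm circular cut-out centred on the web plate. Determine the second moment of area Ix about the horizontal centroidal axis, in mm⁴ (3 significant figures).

Treat the section as a set of non-overlapping primitives; coordinates are from the bounding-box lower-left.
Bottom plate: 130 × 18, A = 2 340 mm², y = 9 mm, Ī = 63 180 mm⁴.
Web plate: 20 × 260, A = 5 200 mm², y = 148 mm, Ī = 29 293 333 mm⁴.
Top plate: 80 × 26, A = 2 080 mm², y = 291 mm, Ī = 117 173 mm⁴.
Hole (subtracted): ⌀10, A = 78.54 mm², y = 148 mm, Ī = 490.87 mm⁴.
Centroid: ȳ = ΣA·y / ΣA = 145.08 mm.
Transfer each piece to the horizontal centroidal axis using Ī + A·d² with d = y − 145.08:
  bottom plate: d = -136.08 mm → contributes +43 397 494 mm⁴
  web plate: d = 2.9157 mm → contributes +29 337 540 mm⁴
  top plate: d = 145.92 mm → contributes +44 403 265 mm⁴
  hole: d = 2.9157 mm → contributes −1158.6 mm⁴
Total I = 117 137 141 mm⁴.

Ix ≈ 1.17 × 10⁸ mm⁴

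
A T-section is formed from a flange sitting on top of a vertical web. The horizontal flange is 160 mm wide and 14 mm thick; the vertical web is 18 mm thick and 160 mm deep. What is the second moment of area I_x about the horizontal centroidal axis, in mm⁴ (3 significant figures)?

I_x ≈ 1.57 × 10⁷ mm⁴

Decompose the section into non-overlapping parts with the origin at the bottom-left of its bounding rectangle.
Flange: 160 × 14, A = 2 240 mm², y = 167 mm, Ī = 36 587 mm⁴.
Web: 18 × 160, A = 2 880 mm², y = 80 mm, Ī = 6 144 000 mm⁴.
Centroid: ȳ = ΣA·y / ΣA = 118.06 mm.
Transfer each piece to the horizontal centroidal axis using Ī + A·d² with d = y − 118.06:
  flange: d = 48.938 mm → contributes +5 401 115 mm⁴
  web: d = -38.063 mm → contributes +10 316 411 mm⁴
Total I = 15 717 527 mm⁴.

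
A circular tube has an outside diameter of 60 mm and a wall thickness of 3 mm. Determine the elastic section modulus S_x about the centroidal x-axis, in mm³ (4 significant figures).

S_x ≈ 7293 mm³

Split into non-overlapping primitives; take the origin at the lower-left of the bounding box.
Outer circle: ⌀60, A = 2827.43 mm², y = 30 mm, Ī = 636 173 mm⁴.
Bore (subtracted): ⌀54, A = 2290.22 mm², y = 30 mm, Ī = 417 393 mm⁴.
By symmetry the centroid is at mid-height, ȳ = 30 mm.
All pieces are centred on the centroidal x-axis, so I = ΣĪ (holes subtracted) = 218 780 mm⁴.
Extreme fibre distance c = 30 mm; S = I/c = 7292.66 mm³.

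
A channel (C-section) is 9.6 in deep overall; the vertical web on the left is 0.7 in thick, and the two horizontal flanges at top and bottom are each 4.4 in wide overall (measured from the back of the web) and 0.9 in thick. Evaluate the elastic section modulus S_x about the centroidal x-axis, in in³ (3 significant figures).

Treat the section as a set of non-overlapping primitives; coordinates are from the bounding-box lower-left.
Web: 0.7 × 9.6, A = 6.72 in², y = 4.8 in, Ī = 51.61 in⁴.
Top flange (beyond web): 3.7 × 0.9, A = 3.33 in², y = 9.15 in, Ī = 0.22478 in⁴.
Bottom flange (beyond web): 3.7 × 0.9, A = 3.33 in², y = 0.45 in, Ī = 0.22478 in⁴.
By symmetry the centroid is at mid-height, ȳ = 4.8 in.
Transfer each piece to the centroidal x-axis using Ī + A·d² with d = y − 4.8:
  web: d = 0 in → contributes +51.61 in⁴
  top flange (beyond web): d = 4.35 in → contributes +63.237 in⁴
  bottom flange (beyond web): d = -4.35 in → contributes +63.237 in⁴
Total I = 178.08 in⁴.
Extreme fibre distance c = 4.8 in; S = I/c = 37.101 in³.

S_x ≈ 37.1 in³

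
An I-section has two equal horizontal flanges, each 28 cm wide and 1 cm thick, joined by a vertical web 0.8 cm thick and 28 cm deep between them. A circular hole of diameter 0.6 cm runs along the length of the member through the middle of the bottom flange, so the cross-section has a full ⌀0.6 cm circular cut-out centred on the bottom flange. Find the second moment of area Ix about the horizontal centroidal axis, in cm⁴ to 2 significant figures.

Ix ≈ 1.3 × 10⁴ cm⁴

Decompose the section into non-overlapping parts with the origin at the bottom-left of its bounding rectangle.
Bottom flange: 28 × 1, A = 28 cm², y = 0.5 cm, Ī = 2.333 cm⁴.
Web: 0.8 × 28, A = 22.4 cm², y = 15 cm, Ī = 1 463 cm⁴.
Top flange: 28 × 1, A = 28 cm², y = 29.5 cm, Ī = 2.333 cm⁴.
Hole (subtracted): ⌀0.6, A = 0.2827 cm², y = 0.5 cm, Ī = 0.006362 cm⁴.
Centroid: ȳ = ΣA·y / ΣA = 15.05 cm.
Transfer each piece to the horizontal centroidal axis using Ī + A·d² with d = y − 15.05:
  bottom flange: d = -14.55 cm → contributes +5 932 cm⁴
  web: d = -0.05248 cm → contributes +1 464 cm⁴
  top flange: d = 14.45 cm → contributes +5 847 cm⁴
  hole: d = -14.55 cm → contributes −59.88 cm⁴
Total I = 13 182 cm⁴.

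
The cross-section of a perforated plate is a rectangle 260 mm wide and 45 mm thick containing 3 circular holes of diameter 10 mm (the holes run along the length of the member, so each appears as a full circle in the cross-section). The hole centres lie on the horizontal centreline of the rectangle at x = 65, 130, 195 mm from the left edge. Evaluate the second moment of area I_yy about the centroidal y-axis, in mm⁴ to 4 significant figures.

Split into non-overlapping primitives; take the origin at the lower-left of the bounding box.
Plate: 260 × 45, A = 11 700 mm², x = 130 mm, Ī = 65 910 000 mm⁴.
Hole 1 (subtracted): ⌀10, A = 78.5398 mm², x = 65 mm, Ī = 490.874 mm⁴.
Hole 2 (subtracted): ⌀10, A = 78.5398 mm², x = 130 mm, Ī = 490.874 mm⁴.
Hole 3 (subtracted): ⌀10, A = 78.5398 mm², x = 195 mm, Ī = 490.874 mm⁴.
By symmetry the centroid is at mid-width, x̄ = 130 mm.
Transfer each piece to the centroidal y-axis using Ī + A·d² with d = x − 130:
  plate: d = 0 mm → contributes +65 910 000 mm⁴
  hole 1: d = -65 mm → contributes −332 322 mm⁴
  hole 2: d = 0 mm → contributes −490.874 mm⁴
  hole 3: d = 65 mm → contributes −332 322 mm⁴
Total I = 65 244 866 mm⁴.

I_yy ≈ 6.524 × 10⁷ mm⁴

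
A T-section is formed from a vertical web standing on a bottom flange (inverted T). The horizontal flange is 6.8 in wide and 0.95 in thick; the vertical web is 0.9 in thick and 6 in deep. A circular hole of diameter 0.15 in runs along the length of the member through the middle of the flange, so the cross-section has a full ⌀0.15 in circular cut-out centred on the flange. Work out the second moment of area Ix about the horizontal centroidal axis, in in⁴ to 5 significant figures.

Break the section into simple shapes (no overlaps), measuring from the bottom-left corner of the bounding box.
Flange: 6.8 × 0.95, A = 6.46 in², y = 0.475 in, Ī = 0.4858458 in⁴.
Web: 0.9 × 6, A = 5.4 in², y = 3.95 in, Ī = 16.2 in⁴.
Hole (subtracted): ⌀0.15, A = 0.01767146 in², y = 0.475 in, Ī = 0.00002485049 in⁴.
Centroid: ȳ = ΣA·y / ΣA = 2.05957 in.
Transfer each piece to the horizontal centroidal axis using Ī + A·d² with d = y − 2.05957:
  flange: d = -1.58457 in → contributes +16.70602 in⁴
  web: d = 1.89043 in → contributes +35.49812 in⁴
  hole: d = -1.58457 in → contributes −0.04439545 in⁴
Total I = 52.15974 in⁴.

Ix ≈ 52.160 in⁴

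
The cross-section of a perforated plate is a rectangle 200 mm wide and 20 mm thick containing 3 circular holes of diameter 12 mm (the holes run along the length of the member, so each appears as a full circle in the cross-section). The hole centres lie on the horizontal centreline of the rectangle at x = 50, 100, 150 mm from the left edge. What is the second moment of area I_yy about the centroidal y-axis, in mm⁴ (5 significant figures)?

Split into non-overlapping primitives; take the origin at the lower-left of the bounding box.
Plate: 200 × 20, A = 4 000 mm², x = 100 mm, Ī = 13 333 333 mm⁴.
Hole 1 (subtracted): ⌀12, A = 113.0973 mm², x = 50 mm, Ī = 1017.876 mm⁴.
Hole 2 (subtracted): ⌀12, A = 113.0973 mm², x = 100 mm, Ī = 1017.876 mm⁴.
Hole 3 (subtracted): ⌀12, A = 113.0973 mm², x = 150 mm, Ī = 1017.876 mm⁴.
By symmetry the centroid is at mid-width, x̄ = 100 mm.
Transfer each piece to the centroidal y-axis using Ī + A·d² with d = x − 100:
  plate: d = 0 mm → contributes +13 333 333 mm⁴
  hole 1: d = -50 mm → contributes −283761.2 mm⁴
  hole 2: d = 0 mm → contributes −1017.876 mm⁴
  hole 3: d = 50 mm → contributes −283761.2 mm⁴
Total I = 12 764 793 mm⁴.

I_yy ≈ 1.2765 × 10⁷ mm⁴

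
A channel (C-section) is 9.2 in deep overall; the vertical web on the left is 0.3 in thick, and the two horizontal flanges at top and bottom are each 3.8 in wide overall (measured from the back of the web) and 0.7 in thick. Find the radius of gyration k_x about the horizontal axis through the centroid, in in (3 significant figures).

Treat the section as a set of non-overlapping primitives; coordinates are from the bounding-box lower-left.
Web: 0.3 × 9.2, A = 2.76 in², y = 4.6 in, Ī = 19.467 in⁴.
Top flange (beyond web): 3.5 × 0.7, A = 2.45 in², y = 8.85 in, Ī = 0.10004 in⁴.
Bottom flange (beyond web): 3.5 × 0.7, A = 2.45 in², y = 0.35 in, Ī = 0.10004 in⁴.
By symmetry the centroid is at mid-height, ȳ = 4.6 in.
Transfer each piece to the horizontal axis through the centroid using Ī + A·d² with d = y − 4.6:
  web: d = 0 in → contributes +19.467 in⁴
  top flange (beyond web): d = 4.25 in → contributes +44.353 in⁴
  bottom flange (beyond web): d = -4.25 in → contributes +44.353 in⁴
Total I = 108.17 in⁴.
Radius of gyration: k = √(I/A) = √(108.17 / 7.66) = 3.7579 in.

k_x ≈ 3.76 in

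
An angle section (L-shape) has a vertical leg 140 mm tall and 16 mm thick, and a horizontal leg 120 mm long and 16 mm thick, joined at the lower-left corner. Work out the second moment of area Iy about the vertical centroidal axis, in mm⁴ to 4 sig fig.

Iy ≈ 4.985 × 10⁶ mm⁴

Treat the section as a set of non-overlapping primitives; coordinates are from the bounding-box lower-left.
Vertical leg: 16 × 140, A = 2 240 mm², x = 8 mm, Ī = 47786.7 mm⁴.
Horizontal leg (remainder): 104 × 16, A = 1 664 mm², x = 68 mm, Ī = 1 499 819 mm⁴.
Centroid: x̄ = ΣA·x / ΣA = 33.5738 mm.
Transfer each piece to the vertical centroidal axis using Ī + A·d² with d = x − 33.5738:
  vertical leg: d = -25.5738 mm → contributes +1 512 786 mm⁴
  horizontal leg (remainder): d = 34.4262 mm → contributes +3 471 934 mm⁴
Total I = 4 984 720 mm⁴.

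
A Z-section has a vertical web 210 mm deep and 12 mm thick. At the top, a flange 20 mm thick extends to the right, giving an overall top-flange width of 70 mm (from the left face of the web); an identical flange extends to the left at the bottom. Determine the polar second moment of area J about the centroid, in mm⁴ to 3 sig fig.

Decompose the section into non-overlapping parts with the origin at the bottom-left of its bounding rectangle.
Web: 12 × 210, A = 2 520 mm², y = 105 mm, Ī = 9 261 000 mm⁴.
Top flange (beyond web): 58 × 20, A = 1 160 mm², y = 200 mm, Ī = 38 667 mm⁴.
Bottom flange (beyond web): 58 × 20, A = 1 160 mm², y = 10 mm, Ī = 38 667 mm⁴.
Centroid: ȳ = ΣA·y / ΣA = 105 mm.
Transfer each piece to the centroidal x-axis using Ī + A·d² with d = y − 105:
  web: d = 0 mm → contributes +9 261 000 mm⁴
  top flange (beyond web): d = 95 mm → contributes +10 507 667 mm⁴
  bottom flange (beyond web): d = -95 mm → contributes +10 507 667 mm⁴
Total I = 30 276 333 mm⁴.
For the y-axis: x̄ = 64 mm.
Repeating about the centroidal y-axis gives I_y = 3 522 613 mm⁴.
Polar second moment: J = I_x + I_y = 33 798 947 mm⁴.

J ≈ 3.38 × 10⁷ mm⁴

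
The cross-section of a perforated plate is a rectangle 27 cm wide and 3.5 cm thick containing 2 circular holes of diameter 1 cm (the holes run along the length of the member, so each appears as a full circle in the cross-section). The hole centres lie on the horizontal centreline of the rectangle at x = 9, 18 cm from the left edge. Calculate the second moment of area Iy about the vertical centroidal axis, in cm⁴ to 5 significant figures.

Iy ≈ 5709.0 cm⁴

Decompose the section into non-overlapping parts with the origin at the bottom-left of its bounding rectangle.
Plate: 27 × 3.5, A = 94.5 cm², x = 13.5 cm, Ī = 5740.875 cm⁴.
Hole 1 (subtracted): ⌀1, A = 0.7853982 cm², x = 9 cm, Ī = 0.04908739 cm⁴.
Hole 2 (subtracted): ⌀1, A = 0.7853982 cm², x = 18 cm, Ī = 0.04908739 cm⁴.
By symmetry the centroid is at mid-width, x̄ = 13.5 cm.
Transfer each piece to the vertical centroidal axis using Ī + A·d² with d = x − 13.5:
  plate: d = 0 cm → contributes +5740.875 cm⁴
  hole 1: d = -4.5 cm → contributes −15.9534 cm⁴
  hole 2: d = 4.5 cm → contributes −15.9534 cm⁴
Total I = 5708.968 cm⁴.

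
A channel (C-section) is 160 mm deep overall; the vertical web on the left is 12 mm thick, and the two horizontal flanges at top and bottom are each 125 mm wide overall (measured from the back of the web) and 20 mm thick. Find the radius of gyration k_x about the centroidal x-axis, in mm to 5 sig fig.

k_x ≈ 64.020 mm

Split into non-overlapping primitives; take the origin at the lower-left of the bounding box.
Web: 12 × 160, A = 1 920 mm², y = 80 mm, Ī = 4 096 000 mm⁴.
Top flange (beyond web): 113 × 20, A = 2 260 mm², y = 150 mm, Ī = 75333.33 mm⁴.
Bottom flange (beyond web): 113 × 20, A = 2 260 mm², y = 10 mm, Ī = 75333.33 mm⁴.
By symmetry the centroid is at mid-height, ȳ = 80 mm.
Transfer each piece to the centroidal x-axis using Ī + A·d² with d = y − 80:
  web: d = 0 mm → contributes +4 096 000 mm⁴
  top flange (beyond web): d = 70 mm → contributes +11 149 333 mm⁴
  bottom flange (beyond web): d = -70 mm → contributes +11 149 333 mm⁴
Total I = 26 394 667 mm⁴.
Radius of gyration: k = √(I/A) = √(26 394 667 / 6 440) = 64.01992 mm.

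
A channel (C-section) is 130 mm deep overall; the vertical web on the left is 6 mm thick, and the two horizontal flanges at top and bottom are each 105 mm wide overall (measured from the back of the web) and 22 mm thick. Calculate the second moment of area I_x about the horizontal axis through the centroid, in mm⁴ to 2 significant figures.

Break the section into simple shapes (no overlaps), measuring from the bottom-left corner of the bounding box.
Web: 6 × 130, A = 780 mm², y = 65 mm, Ī = 1 098 500 mm⁴.
Top flange (beyond web): 99 × 22, A = 2 178 mm², y = 119 mm, Ī = 87 846 mm⁴.
Bottom flange (beyond web): 99 × 22, A = 2 178 mm², y = 11 mm, Ī = 87 846 mm⁴.
By symmetry the centroid is at mid-height, ȳ = 65 mm.
Transfer each piece to the horizontal axis through the centroid using Ī + A·d² with d = y − 65:
  web: d = 0 mm → contributes +1 098 500 mm⁴
  top flange (beyond web): d = 54 mm → contributes +6 438 894 mm⁴
  bottom flange (beyond web): d = -54 mm → contributes +6 438 894 mm⁴
Total I = 13 976 288 mm⁴.

I_x ≈ 1.4 × 10⁷ mm⁴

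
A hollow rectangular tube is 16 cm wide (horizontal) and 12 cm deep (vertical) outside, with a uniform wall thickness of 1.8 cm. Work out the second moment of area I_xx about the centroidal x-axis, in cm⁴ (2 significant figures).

Split into non-overlapping primitives; take the origin at the lower-left of the bounding box.
Outer rectangle: 16 × 12, A = 192 cm², y = 6 cm, Ī = 2 304 cm⁴.
Inner void (subtracted): 12.4 × 8.4, A = 104.2 cm², y = 6 cm, Ī = 612.5 cm⁴.
By symmetry the centroid is at mid-height, ȳ = 6 cm.
All pieces are centred on the centroidal x-axis, so I = ΣĪ (holes subtracted) = 1 692 cm⁴.

I_xx ≈ 1700 cm⁴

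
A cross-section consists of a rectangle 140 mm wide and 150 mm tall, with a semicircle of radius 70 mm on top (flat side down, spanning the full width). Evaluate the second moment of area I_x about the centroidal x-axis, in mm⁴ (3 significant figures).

I_x ≈ 1.04 × 10⁸ mm⁴

Treat the section as a set of non-overlapping primitives; coordinates are from the bounding-box lower-left.
Rectangular body: 140 × 150, A = 21 000 mm², y = 75 mm, Ī = 39 375 000 mm⁴.
Semicircular cap: semicircle r = 70, A = 7696.9 mm², y = 179.71 mm, Ī = 2 635 265 mm⁴.
Centroid: ȳ = ΣA·y / ΣA = 103.08 mm.
Transfer each piece to the centroidal x-axis using Ī + A·d² with d = y − 103.08:
  rectangular body: d = -28.084 mm → contributes +55 938 365 mm⁴
  semicircular cap: d = 76.625 mm → contributes +47 826 259 mm⁴
Total I = 103 764 624 mm⁴.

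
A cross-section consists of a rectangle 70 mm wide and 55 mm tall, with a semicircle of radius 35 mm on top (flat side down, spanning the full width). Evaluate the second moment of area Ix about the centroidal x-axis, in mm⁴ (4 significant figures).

Ix ≈ 3.437 × 10⁶ mm⁴

Split into non-overlapping primitives; take the origin at the lower-left of the bounding box.
Rectangular body: 70 × 55, A = 3 850 mm², y = 27.5 mm, Ī = 970 521 mm⁴.
Semicircular cap: semicircle r = 35, A = 1924.23 mm², y = 69.8545 mm, Ī = 164 704 mm⁴.
Centroid: ȳ = ΣA·y / ΣA = 41.6144 mm.
Transfer each piece to the centroidal x-axis using Ī + A·d² with d = y − 41.6144:
  rectangular body: d = -14.1144 mm → contributes +1 737 500 mm⁴
  semicircular cap: d = 28.2401 mm → contributes +1 699 280 mm⁴
Total I = 3 436 779 mm⁴.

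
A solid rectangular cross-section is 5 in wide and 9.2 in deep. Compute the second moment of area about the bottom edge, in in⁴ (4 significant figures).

The section: 5 × 9.2, A = 46 in², y = 4.6 in, Ī = 324.453 in⁴.
Transfer it to a horizontal axis along the bottom face using Ī + A·d² with d = y − 0:
  the section: d = 4.6 in → contributes +1297.81 in⁴
Total I = 1297.81 in⁴.

I_base ≈ 1298 in⁴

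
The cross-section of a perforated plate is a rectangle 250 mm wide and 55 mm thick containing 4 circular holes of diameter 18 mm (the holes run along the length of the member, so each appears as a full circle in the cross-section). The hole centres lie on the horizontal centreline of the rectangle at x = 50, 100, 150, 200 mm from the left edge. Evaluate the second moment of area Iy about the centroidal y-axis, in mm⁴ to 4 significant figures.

Iy ≈ 6.841 × 10⁷ mm⁴

Treat the section as a set of non-overlapping primitives; coordinates are from the bounding-box lower-left.
Plate: 250 × 55, A = 13 750 mm², x = 125 mm, Ī = 71 614 583 mm⁴.
Hole 1 (subtracted): ⌀18, A = 254.469 mm², x = 50 mm, Ī = 5 153 mm⁴.
Hole 2 (subtracted): ⌀18, A = 254.469 mm², x = 100 mm, Ī = 5 153 mm⁴.
Hole 3 (subtracted): ⌀18, A = 254.469 mm², x = 150 mm, Ī = 5 153 mm⁴.
Hole 4 (subtracted): ⌀18, A = 254.469 mm², x = 200 mm, Ī = 5 153 mm⁴.
By symmetry the centroid is at mid-width, x̄ = 125 mm.
Transfer each piece to the centroidal y-axis using Ī + A·d² with d = x − 125:
  plate: d = 0 mm → contributes +71 614 583 mm⁴
  hole 1: d = -75 mm → contributes −1 436 541 mm⁴
  hole 2: d = -25 mm → contributes −164 196 mm⁴
  hole 3: d = 25 mm → contributes −164 196 mm⁴
  hole 4: d = 75 mm → contributes −1 436 541 mm⁴
Total I = 68 413 109 mm⁴.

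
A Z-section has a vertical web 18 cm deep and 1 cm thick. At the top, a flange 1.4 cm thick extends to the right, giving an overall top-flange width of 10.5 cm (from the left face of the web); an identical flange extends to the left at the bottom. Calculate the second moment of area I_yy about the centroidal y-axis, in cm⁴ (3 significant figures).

Break the section into simple shapes (no overlaps), measuring from the bottom-left corner of the bounding box.
Web: 1 × 18, A = 18 cm², x = 10 cm, Ī = 1.5 cm⁴.
Top flange (beyond web): 9.5 × 1.4, A = 13.3 cm², x = 15.25 cm, Ī = 100.03 cm⁴.
Bottom flange (beyond web): 9.5 × 1.4, A = 13.3 cm², x = 4.75 cm, Ī = 100.03 cm⁴.
Centroid: x̄ = ΣA·x / ΣA = 10 cm.
Transfer each piece to the centroidal y-axis using Ī + A·d² with d = x − 10:
  web: d = 0 cm → contributes +1.5 cm⁴
  top flange (beyond web): d = 5.25 cm → contributes +466.61 cm⁴
  bottom flange (beyond web): d = -5.25 cm → contributes +466.61 cm⁴
Total I = 934.72 cm⁴.

I_yy ≈ 935 cm⁴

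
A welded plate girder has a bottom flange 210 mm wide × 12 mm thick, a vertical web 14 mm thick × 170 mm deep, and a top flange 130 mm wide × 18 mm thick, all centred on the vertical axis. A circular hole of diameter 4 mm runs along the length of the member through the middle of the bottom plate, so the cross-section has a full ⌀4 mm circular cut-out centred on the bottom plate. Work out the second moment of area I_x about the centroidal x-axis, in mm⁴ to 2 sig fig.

Treat the section as a set of non-overlapping primitives; coordinates are from the bounding-box lower-left.
Bottom plate: 210 × 12, A = 2 520 mm², y = 6 mm, Ī = 30 240 mm⁴.
Web plate: 14 × 170, A = 2 380 mm², y = 97 mm, Ī = 5 731 833 mm⁴.
Top plate: 130 × 18, A = 2 340 mm², y = 191 mm, Ī = 63 180 mm⁴.
Hole (subtracted): ⌀4, A = 12.57 mm², y = 6 mm, Ī = 12.57 mm⁴.
Centroid: ȳ = ΣA·y / ΣA = 95.86 mm.
Transfer each piece to the centroidal x-axis using Ī + A·d² with d = y − 95.86:
  bottom plate: d = -89.86 mm → contributes +20 380 215 mm⁴
  web plate: d = 1.137 mm → contributes +5 734 909 mm⁴
  top plate: d = 95.14 mm → contributes +21 242 564 mm⁴
  hole: d = -89.86 mm → contributes −101 491 mm⁴
Total I = 47 256 198 mm⁴.

I_x ≈ 4.7 × 10⁷ mm⁴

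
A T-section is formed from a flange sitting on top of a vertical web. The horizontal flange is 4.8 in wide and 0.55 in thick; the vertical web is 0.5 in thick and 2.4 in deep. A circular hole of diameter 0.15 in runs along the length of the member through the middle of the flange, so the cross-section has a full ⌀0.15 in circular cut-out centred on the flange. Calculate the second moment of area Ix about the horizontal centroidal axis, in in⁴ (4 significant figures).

Ix ≈ 2.434 in⁴

Decompose the section into non-overlapping parts with the origin at the bottom-left of its bounding rectangle.
Flange: 4.8 × 0.55, A = 2.64 in², y = 2.675 in, Ī = 0.06655 in⁴.
Web: 0.5 × 2.4, A = 1.2 in², y = 1.2 in, Ī = 0.576 in⁴.
Hole (subtracted): ⌀0.15, A = 0.0176715 in², y = 2.675 in, Ī = 0.0000248505 in⁴.
Centroid: ȳ = ΣA·y / ΣA = 2.21193 in.
Transfer each piece to the horizontal centroidal axis using Ī + A·d² with d = y − 2.21193:
  flange: d = 0.463069 in → contributes +0.632652 in⁴
  web: d = -1.01193 in → contributes +1.80481 in⁴
  hole: d = 0.463069 in → contributes −0.00381418 in⁴
Total I = 2.43364 in⁴.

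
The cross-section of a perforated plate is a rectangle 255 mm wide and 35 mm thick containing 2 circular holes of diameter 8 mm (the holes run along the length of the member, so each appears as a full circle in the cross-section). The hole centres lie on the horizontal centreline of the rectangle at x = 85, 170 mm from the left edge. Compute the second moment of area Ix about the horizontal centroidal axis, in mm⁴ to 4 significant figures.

Ix ≈ 9.107 × 10⁵ mm⁴

Treat the section as a set of non-overlapping primitives; coordinates are from the bounding-box lower-left.
Plate: 255 × 35, A = 8 925 mm², y = 17.5 mm, Ī = 911 094 mm⁴.
Hole 1 (subtracted): ⌀8, A = 50.2655 mm², y = 17.5 mm, Ī = 201.062 mm⁴.
Hole 2 (subtracted): ⌀8, A = 50.2655 mm², y = 17.5 mm, Ī = 201.062 mm⁴.
By symmetry the centroid is at mid-height, ȳ = 17.5 mm.
All pieces are centred on the horizontal centroidal axis, so I = ΣĪ (holes subtracted) = 910 692 mm⁴.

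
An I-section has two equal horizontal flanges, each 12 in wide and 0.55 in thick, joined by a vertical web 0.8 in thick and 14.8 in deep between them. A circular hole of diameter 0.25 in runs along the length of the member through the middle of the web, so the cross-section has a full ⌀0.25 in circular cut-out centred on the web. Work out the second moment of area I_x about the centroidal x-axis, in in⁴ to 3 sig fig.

I_x ≈ 994 in⁴

Break the section into simple shapes (no overlaps), measuring from the bottom-left corner of the bounding box.
Bottom flange: 12 × 0.55, A = 6.6 in², y = 0.275 in, Ī = 0.16638 in⁴.
Web: 0.8 × 14.8, A = 11.84 in², y = 7.95 in, Ī = 216.12 in⁴.
Top flange: 12 × 0.55, A = 6.6 in², y = 15.625 in, Ī = 0.16638 in⁴.
Hole (subtracted): ⌀0.25, A = 0.049087 in², y = 7.95 in, Ī = 0.00019175 in⁴.
By symmetry the centroid is at mid-height, ȳ = 7.95 in.
Transfer each piece to the centroidal x-axis using Ī + A·d² with d = y − 7.95:
  bottom flange: d = -7.675 in → contributes +388.94 in⁴
  web: d = 0 in → contributes +216.12 in⁴
  top flange: d = 7.675 in → contributes +388.94 in⁴
  hole: d = 0 in → contributes −0.00019175 in⁴
Total I = 994.01 in⁴.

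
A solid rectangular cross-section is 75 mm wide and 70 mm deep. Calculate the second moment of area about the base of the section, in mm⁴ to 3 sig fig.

The section: 75 × 70, A = 5 250 mm², y = 35 mm, Ī = 2 143 750 mm⁴.
Transfer it to the bottom edge using Ī + A·d² with d = y − 0:
  the section: d = 35 mm → contributes +8 575 000 mm⁴
Total I = 8 575 000 mm⁴.

I_base ≈ 8.58 × 10⁶ mm⁴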